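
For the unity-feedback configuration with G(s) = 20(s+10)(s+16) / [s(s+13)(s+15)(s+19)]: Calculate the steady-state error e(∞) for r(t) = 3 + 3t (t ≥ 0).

G(s) has one factor of s in the denominator, so the system is type 1. Taking each input component in turn:
  • 3: tracked with zero error.
  • 3t: e_ss = 3/K_v with K_v=640/741 → 2223/640.
Total e_ss = 2223/640.

2223/640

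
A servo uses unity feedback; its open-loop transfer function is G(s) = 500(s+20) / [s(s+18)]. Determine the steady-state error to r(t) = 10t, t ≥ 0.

0.018

One free integrator in G(s): this is a type 1 system.
K_v = lim_{s→0} s·G(s) = 500·20 / (18) = 5000/9.
e_ss = 10/K_v = 10/(5000/9) = 0.018.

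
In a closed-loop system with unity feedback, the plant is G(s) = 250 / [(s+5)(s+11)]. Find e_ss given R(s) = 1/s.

G(s) has no factors of s in the denominator, so the system is type 0.
K_p = lim_{s→0} G(s) = 250 / (5·11) = 50/11.
e_ss = 1/(1 + K_p) = 1/(61/11) = 11/61.

11/61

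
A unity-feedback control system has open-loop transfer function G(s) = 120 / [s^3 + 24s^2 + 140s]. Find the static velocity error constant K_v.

The denominator has no term below 140s — 1 pole at s=0, type 1.
K_v = lim_{s→0} s·G(s) = 120 / 140 = 6/7.

6/7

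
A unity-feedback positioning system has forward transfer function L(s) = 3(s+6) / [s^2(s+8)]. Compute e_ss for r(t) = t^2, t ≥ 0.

L(s) has two factors of s in the denominator, so the system is type 2.
K_a = lim_{s→0} s^2·L(s) = 3·6 / (8) = 2.25.
r(t) = t^2 gives R(s) = 2/s^3.
e_ss = 2/K_a = 2/2.25 = 8/9.

8/9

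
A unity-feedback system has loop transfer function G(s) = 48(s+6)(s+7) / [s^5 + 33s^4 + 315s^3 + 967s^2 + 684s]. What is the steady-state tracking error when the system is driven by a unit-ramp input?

Factoring s from the denominator leaves a polynomial with constant term 684, so the system is type 1.
K_v = lim_{s→0} s·G(s) = 48·6·7 / 684 = 56/19.
e_ss = 1/K_v = 1/(56/19) = 19/56.

19/56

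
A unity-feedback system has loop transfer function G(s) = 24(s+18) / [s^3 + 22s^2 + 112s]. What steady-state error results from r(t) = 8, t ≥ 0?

Lowest-order denominator term is 112s, so the open loop has 1 pole at the origin → type 1 system.
A type-1 system has K_p = ∞, so it tracks a step input with zero steady-state error.

0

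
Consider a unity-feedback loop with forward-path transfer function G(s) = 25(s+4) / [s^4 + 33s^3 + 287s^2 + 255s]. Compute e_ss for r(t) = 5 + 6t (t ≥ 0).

Lowest-order denominator term is 255s, so the open loop has 1 pole at the origin → type 1 system. By superposition:
  • 5: tracked with zero error.
  • 6t: e_ss = 6/K_v with K_v=20/51 → 15.3.
Total e_ss = 15.3.

15.3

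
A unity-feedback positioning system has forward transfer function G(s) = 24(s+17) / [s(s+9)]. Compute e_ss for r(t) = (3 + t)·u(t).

3/136

G(s) has one factor of s in the denominator, so the system is type 1. Taking each input component in turn:
  • 3: tracked with zero error.
  • t: e_ss = 1/K_v with K_v=136/3 → 3/136.
Total e_ss = 3/136.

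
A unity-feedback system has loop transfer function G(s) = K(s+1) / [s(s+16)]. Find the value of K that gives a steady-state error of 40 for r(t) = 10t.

4

G(s) has one factor of s in the denominator, so the system is type 1.
K_v = lim_{s→0} s·G(s) = K·1 / (16) = 0.0625·K.
e_ss = 10/K_v = 40 ⇒ K_v = 0.25 ⇒ K = 0.25/0.0625 = 4.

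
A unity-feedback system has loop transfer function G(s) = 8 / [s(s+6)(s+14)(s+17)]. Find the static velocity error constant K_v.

2/357

One free integrator in G(s): this is a type 1 system.
K_v = lim_{s→0} s·G(s) = 8 / (6·14·17) = 2/357.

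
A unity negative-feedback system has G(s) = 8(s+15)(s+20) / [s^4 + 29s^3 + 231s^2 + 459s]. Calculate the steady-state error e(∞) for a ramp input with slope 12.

2.295

Lowest-order denominator term is 459s, so the open loop has 1 pole at the origin → type 1 system.
K_v = lim_{s→0} s·G(s) = 8·15·20 / 459 = 800/153.
e_ss = 12/K_v = 12/(800/153) = 2.295.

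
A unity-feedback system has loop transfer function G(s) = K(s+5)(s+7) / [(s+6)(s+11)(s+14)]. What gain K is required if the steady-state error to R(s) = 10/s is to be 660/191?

50

No free integrators in G(s): this is a type 0 system.
K_p = lim_{s→0} G(s) = K·5·7 / (6·11·14) = (5/132)·K.
e_ss = 10/(1 + K_p) = 660/191 ⇒ 1 + (5/132)·K = 191/66 ⇒ K = 50.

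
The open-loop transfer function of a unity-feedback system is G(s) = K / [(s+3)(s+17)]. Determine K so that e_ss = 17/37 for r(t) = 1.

The open loop has no poles at the origin → type 0 system.
K_p = lim_{s→0} G(s) = K / (3·17) = (1/51)·K.
e_ss = 1/(1 + K_p) = 17/37 ⇒ 1 + (1/51)·K = 37/17 ⇒ K = 60.

60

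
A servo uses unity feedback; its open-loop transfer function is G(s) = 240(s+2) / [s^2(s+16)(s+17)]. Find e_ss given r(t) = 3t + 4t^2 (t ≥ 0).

G(s) has two factors of s in the denominator, so the system is type 2. Treating each term separately:
  • 3t: tracked with zero error.
  • 4t^2: e_ss = 8/K_a with K_a=30/17 → 68/15.
Total e_ss = 68/15.

68/15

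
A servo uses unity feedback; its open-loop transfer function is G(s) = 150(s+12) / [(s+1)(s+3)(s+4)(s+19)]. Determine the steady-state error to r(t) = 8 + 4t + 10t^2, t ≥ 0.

No free integrators in G(s): this is a type 0 system. By superposition:
  • 8: e_ss = 8/(1+K_p) with K_p=150/19 → 152/169.
  • 4t: a type-0 system cannot track it, e_ss → ∞.
  • 10t^2: a type-0 system cannot track it, e_ss → ∞.
The unbounded component dominates.

infinity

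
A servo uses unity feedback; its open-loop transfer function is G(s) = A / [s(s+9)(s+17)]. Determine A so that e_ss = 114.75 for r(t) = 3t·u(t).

G(s) has one factor of s in the denominator, so the system is type 1.
K_v = lim_{s→0} s·G(s) = A / (9·17) = (1/153)·A.
e_ss = 3/K_v = 114.75 ⇒ K_v = 4/153 ⇒ A = (4/153)/(1/153) = 4.

4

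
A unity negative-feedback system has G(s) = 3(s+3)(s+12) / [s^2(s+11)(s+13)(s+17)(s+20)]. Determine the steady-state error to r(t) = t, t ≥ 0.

0

The open loop has two poles at the origin → type 2 system.
A type-2 system has K_v = ∞, so it tracks a ramp input with zero steady-state error.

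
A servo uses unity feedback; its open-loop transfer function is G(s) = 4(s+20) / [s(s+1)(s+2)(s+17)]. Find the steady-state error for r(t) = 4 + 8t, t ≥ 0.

The open loop has one pole at the origin → type 1 system. Taking each input component in turn:
  • 4: tracked with zero error.
  • 8t: e_ss = 8/K_v with K_v=40/17 → 3.4.
Total e_ss = 3.4.

3.4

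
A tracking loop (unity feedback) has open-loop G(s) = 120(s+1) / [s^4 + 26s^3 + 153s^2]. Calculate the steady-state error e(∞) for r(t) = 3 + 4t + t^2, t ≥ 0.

2.55

The denominator has no term below 153s^2 — 2 poles at s=0, type 2. By superposition:
  • 3: tracked with zero error.
  • 4t: tracked with zero error.
  • t^2: e_ss = 2/K_a with K_a=40/51 → 2.55.
Total e_ss = 2.55.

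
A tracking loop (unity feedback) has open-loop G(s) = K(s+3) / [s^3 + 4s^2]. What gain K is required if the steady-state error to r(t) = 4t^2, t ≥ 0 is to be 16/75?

50

Factoring s^2 from the denominator leaves a polynomial with constant term 4, so the system is type 2.
K_a = lim_{s→0} s^2·G(s) = K·3 / 4 = 0.75·K.
e_ss = 8/K_a = 16/75 ⇒ K_a = 37.5 ⇒ K = 37.5/0.75 = 50.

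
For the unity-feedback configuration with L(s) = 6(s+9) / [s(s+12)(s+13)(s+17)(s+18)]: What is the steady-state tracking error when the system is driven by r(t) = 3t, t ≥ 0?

L(s) has one factor of s in the denominator, so the system is type 1.
K_v = lim_{s→0} s·L(s) = 6·9 / (12·13·17·18) = 1/884.
e_ss = 3/K_v = 3/(1/884) = 2652.

2652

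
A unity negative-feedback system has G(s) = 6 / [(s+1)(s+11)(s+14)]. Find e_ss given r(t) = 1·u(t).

G(s) has no factors of s in the denominator, so the system is type 0.
K_p = lim_{s→0} G(s) = 6 / (1·11·14) = 3/77.
e_ss = 1/(1 + K_p) = 1/(80/77) = 0.9625.

0.9625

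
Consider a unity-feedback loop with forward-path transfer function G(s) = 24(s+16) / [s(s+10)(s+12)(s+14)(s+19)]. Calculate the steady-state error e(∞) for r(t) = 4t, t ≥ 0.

332.5

The open loop has one pole at the origin → type 1 system.
K_v = lim_{s→0} s·G(s) = 24·16 / (10·12·14·19) = 8/665.
e_ss = 4/K_v = 4/(8/665) = 332.5.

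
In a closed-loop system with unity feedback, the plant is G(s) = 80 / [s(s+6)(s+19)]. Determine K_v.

40/57

G(s) has one factor of s in the denominator, so the system is type 1.
K_v = lim_{s→0} s·G(s) = 80 / (6·19) = 40/57.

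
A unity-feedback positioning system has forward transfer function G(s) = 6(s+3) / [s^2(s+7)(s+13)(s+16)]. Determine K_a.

9/728

System type = 2 (two poles at s=0).
K_a = lim_{s→0} s^2·G(s) = 6·3 / (7·13·16) = 9/728.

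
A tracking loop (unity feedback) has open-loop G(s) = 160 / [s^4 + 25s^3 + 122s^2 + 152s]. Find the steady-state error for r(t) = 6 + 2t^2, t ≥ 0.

Lowest-order denominator term is 152s, so the open loop has 1 pole at the origin → type 1 system. Taking each input component in turn:
  • 6: tracked with zero error.
  • 2t^2: a type-1 system cannot track it, e_ss → ∞.
The unbounded component dominates.

infinity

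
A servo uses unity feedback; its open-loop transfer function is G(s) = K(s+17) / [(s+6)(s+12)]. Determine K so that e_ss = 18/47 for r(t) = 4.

40

System type = 0 (no poles at s=0).
K_p = lim_{s→0} G(s) = K·17 / (6·12) = (17/72)·K.
e_ss = 4/(1 + K_p) = 18/47 ⇒ 1 + (17/72)·K = 94/9 ⇒ K = 40.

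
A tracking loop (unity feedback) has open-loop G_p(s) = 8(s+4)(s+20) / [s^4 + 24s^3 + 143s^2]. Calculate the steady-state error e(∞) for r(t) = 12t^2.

The denominator has no term below 143s^2 — 2 poles at s=0, type 2.
K_a = lim_{s→0} s^2·G_p(s) = 8·4·20 / 143 = 640/143.
r(t) = 12t^2 gives R(s) = 24/s^3.
e_ss = 24/K_a = 24/(640/143) = 5.3625.

5.3625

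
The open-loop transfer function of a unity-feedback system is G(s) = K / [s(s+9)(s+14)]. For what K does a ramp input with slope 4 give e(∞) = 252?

The open loop has one pole at the origin → type 1 system.
K_v = lim_{s→0} s·G(s) = K / (9·14) = (1/126)·K.
e_ss = 4/K_v = 252 ⇒ K_v = 1/63 ⇒ K = (1/63)/(1/126) = 2.

2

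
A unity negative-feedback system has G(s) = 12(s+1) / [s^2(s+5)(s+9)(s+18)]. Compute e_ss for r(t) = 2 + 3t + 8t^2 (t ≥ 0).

1080

The open loop has two poles at the origin → type 2 system. Treating each term separately:
  • 2: tracked with zero error.
  • 3t: tracked with zero error.
  • 8t^2: e_ss = 16/K_a with K_a=2/135 → 1080.
Total e_ss = 1080.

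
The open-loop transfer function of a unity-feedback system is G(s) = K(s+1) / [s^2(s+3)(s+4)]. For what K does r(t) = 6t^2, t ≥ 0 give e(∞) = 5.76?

Two free integrators in G(s): this is a type 2 system.
K_a = lim_{s→0} s^2·G(s) = K·1 / (3·4) = (1/12)·K.
e_ss = 12/K_a = 5.76 ⇒ K_a = 25/12 ⇒ K = (25/12)/(1/12) = 25.

25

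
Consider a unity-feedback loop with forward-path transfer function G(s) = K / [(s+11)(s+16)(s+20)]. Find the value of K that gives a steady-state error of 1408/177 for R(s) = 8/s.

System type = 0 (no poles at s=0).
K_p = lim_{s→0} G(s) = K / (11·16·20) = (1/3520)·K.
e_ss = 8/(1 + K_p) = 1408/177 ⇒ 1 + (1/3520)·K = 177/176 ⇒ K = 20.

20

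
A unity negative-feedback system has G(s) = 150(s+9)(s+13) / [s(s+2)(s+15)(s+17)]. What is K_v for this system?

585/17

One free integrator in G(s): this is a type 1 system.
K_v = lim_{s→0} s·G(s) = 150·9·13 / (2·15·17) = 585/17.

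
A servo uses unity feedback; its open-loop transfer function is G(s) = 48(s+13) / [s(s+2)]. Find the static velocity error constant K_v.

312

G(s) has one factor of s in the denominator, so the system is type 1.
K_v = lim_{s→0} s·G(s) = 48·13 / (2) = 312.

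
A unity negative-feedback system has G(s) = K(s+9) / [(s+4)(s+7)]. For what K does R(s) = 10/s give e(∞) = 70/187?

System type = 0 (no poles at s=0).
K_p = lim_{s→0} G(s) = K·9 / (4·7) = (9/28)·K.
e_ss = 10/(1 + K_p) = 70/187 ⇒ 1 + (9/28)·K = 187/7 ⇒ K = 80.

80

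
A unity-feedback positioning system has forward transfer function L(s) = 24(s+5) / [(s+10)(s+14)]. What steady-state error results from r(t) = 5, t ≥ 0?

35/13

L(s) has no factors of s in the denominator, so the system is type 0.
K_p = lim_{s→0} L(s) = 24·5 / (10·14) = 6/7.
e_ss = 5/(1 + K_p) = 5/(13/7) = 35/13.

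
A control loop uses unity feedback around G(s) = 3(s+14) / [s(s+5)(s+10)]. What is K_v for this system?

0.84

System type = 1 (one pole at s=0).
K_v = lim_{s→0} s·G(s) = 3·14 / (5·10) = 0.84.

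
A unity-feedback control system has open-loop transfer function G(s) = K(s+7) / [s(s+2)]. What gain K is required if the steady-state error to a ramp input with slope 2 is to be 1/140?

80

System type = 1 (one pole at s=0).
K_v = lim_{s→0} s·G(s) = K·7 / (2) = 3.5·K.
e_ss = 2/K_v = 1/140 ⇒ K_v = 280 ⇒ K = 280/3.5 = 80.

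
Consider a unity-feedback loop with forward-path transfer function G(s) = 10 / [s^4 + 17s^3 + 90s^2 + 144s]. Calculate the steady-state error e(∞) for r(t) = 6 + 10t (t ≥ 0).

144

The denominator has no term below 144s — 1 pole at s=0, type 1. Taking each input component in turn:
  • 6: tracked with zero error.
  • 10t: e_ss = 10/K_v with K_v=5/72 → 144.
Total e_ss = 144.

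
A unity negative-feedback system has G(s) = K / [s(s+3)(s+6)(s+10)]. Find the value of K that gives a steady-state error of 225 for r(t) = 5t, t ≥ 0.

The open loop has one pole at the origin → type 1 system.
K_v = lim_{s→0} s·G(s) = K / (3·6·10) = (1/180)·K.
e_ss = 5/K_v = 225 ⇒ K_v = 1/45 ⇒ K = (1/45)/(1/180) = 4.

4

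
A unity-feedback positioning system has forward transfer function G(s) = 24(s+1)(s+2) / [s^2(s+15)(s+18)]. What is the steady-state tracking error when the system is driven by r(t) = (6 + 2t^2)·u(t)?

Two free integrators in G(s): this is a type 2 system. Treating each term separately:
  • 6: tracked with zero error.
  • 2t^2: e_ss = 4/K_a with K_a=8/45 → 22.5.
Total e_ss = 22.5.

22.5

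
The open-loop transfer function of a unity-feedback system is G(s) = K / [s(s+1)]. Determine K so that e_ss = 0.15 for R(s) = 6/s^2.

The open loop has one pole at the origin → type 1 system.
K_v = lim_{s→0} s·G(s) = K / (1) = 1·K.
e_ss = 6/K_v = 0.15 ⇒ K_v = 40 ⇒ K = 40/1 = 40.

40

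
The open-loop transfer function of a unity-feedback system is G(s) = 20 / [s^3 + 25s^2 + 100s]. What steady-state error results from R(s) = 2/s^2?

Factoring s from the denominator leaves a polynomial with constant term 100, so the system is type 1.
K_v = lim_{s→0} s·G(s) = 20 / 100 = 0.2.
e_ss = 2/K_v = 2/0.2 = 10.

10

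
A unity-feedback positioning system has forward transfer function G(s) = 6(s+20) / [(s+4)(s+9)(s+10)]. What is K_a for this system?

0

The open loop has no poles at the origin → type 0 system.
K_a = lim_{s→0} s^2·G(s) = 0 (the extra factor of s kills the finite limit).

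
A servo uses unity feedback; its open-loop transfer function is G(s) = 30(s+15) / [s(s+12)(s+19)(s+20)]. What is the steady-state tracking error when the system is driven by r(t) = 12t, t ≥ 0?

121.6

G(s) has one factor of s in the denominator, so the system is type 1.
K_v = lim_{s→0} s·G(s) = 30·15 / (12·19·20) = 15/152.
e_ss = 12/K_v = 12/(15/152) = 121.6.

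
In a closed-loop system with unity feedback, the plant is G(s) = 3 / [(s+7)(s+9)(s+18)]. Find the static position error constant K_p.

1/378

System type = 0 (no poles at s=0).
K_p = lim_{s→0} G(s) = 3 / (7·9·18) = 1/378.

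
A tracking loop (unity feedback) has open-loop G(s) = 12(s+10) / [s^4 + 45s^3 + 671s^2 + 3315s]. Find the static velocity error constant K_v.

8/221

The denominator has no term below 3315s — 1 pole at s=0, type 1.
K_v = lim_{s→0} s·G(s) = 12·10 / 3315 = 8/221.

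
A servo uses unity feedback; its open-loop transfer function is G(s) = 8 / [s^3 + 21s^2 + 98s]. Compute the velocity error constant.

Factoring s from the denominator leaves a polynomial with constant term 98, so the system is type 1.
K_v = lim_{s→0} s·G(s) = 8 / 98 = 4/49.

4/49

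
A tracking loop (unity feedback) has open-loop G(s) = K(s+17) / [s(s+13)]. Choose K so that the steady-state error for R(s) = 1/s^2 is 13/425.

One free integrator in G(s): this is a type 1 system.
K_v = lim_{s→0} s·G(s) = K·17 / (13) = (17/13)·K.
e_ss = 1/K_v = 13/425 ⇒ K_v = 425/13 ⇒ K = (425/13)/(17/13) = 25.

25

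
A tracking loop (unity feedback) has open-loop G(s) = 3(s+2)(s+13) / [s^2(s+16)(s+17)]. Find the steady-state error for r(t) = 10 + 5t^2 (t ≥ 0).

1360/39

Two free integrators in G(s): this is a type 2 system. By superposition:
  • 10: tracked with zero error.
  • 5t^2: e_ss = 10/K_a with K_a=39/136 → 1360/39.
Total e_ss = 1360/39.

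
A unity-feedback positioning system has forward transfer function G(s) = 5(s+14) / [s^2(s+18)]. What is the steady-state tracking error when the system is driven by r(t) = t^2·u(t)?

Two free integrators in G(s): this is a type 2 system.
K_a = lim_{s→0} s^2·G(s) = 5·14 / (18) = 35/9.
r(t) = t^2 gives R(s) = 2/s^3.
e_ss = 2/K_a = 2/(35/9) = 18/35.

18/35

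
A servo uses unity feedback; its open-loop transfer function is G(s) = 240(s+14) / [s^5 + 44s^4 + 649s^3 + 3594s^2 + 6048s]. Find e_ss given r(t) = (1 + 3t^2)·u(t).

infinity

The denominator has no term below 6048s — 1 pole at s=0, type 1. Treating each term separately:
  • 1: tracked with zero error.
  • 3t^2: a type-1 system cannot track it, e_ss → ∞.
The unbounded component dominates.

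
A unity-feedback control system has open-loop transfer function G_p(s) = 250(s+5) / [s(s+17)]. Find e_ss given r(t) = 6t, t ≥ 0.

0.0816

System type = 1 (one pole at s=0).
K_v = lim_{s→0} s·G_p(s) = 250·5 / (17) = 1250/17.
e_ss = 6/K_v = 6/(1250/17) = 0.0816.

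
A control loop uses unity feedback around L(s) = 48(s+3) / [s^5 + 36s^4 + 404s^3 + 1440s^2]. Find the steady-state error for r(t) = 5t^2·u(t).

The denominator has no term below 1440s^2 — 2 poles at s=0, type 2.
K_a = lim_{s→0} s^2·L(s) = 48·3 / 1440 = 0.1.
r(t) = 5t^2 gives R(s) = 10/s^3.
e_ss = 10/K_a = 10/0.1 = 100.

100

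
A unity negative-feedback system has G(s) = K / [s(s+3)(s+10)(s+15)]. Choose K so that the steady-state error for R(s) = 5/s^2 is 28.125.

The open loop has one pole at the origin → type 1 system.
K_v = lim_{s→0} s·G(s) = K / (3·10·15) = (1/450)·K.
e_ss = 5/K_v = 28.125 ⇒ K_v = 8/45 ⇒ K = (8/45)/(1/450) = 80.

80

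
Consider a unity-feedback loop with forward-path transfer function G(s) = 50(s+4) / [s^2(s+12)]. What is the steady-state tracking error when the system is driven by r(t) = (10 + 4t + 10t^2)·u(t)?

System type = 2 (two poles at s=0). Treating each term separately:
  • 10: tracked with zero error.
  • 4t: tracked with zero error.
  • 10t^2: e_ss = 20/K_a with K_a=50/3 → 1.2.
Total e_ss = 1.2.

1.2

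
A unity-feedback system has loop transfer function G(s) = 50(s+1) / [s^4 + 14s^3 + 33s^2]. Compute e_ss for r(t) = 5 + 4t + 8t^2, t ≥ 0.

10.56

The denominator has no term below 33s^2 — 2 poles at s=0, type 2. Taking each input component in turn:
  • 5: tracked with zero error.
  • 4t: tracked with zero error.
  • 8t^2: e_ss = 16/K_a with K_a=50/33 → 10.56.
Total e_ss = 10.56.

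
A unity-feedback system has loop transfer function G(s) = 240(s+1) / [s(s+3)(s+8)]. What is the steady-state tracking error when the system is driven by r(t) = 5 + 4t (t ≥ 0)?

System type = 1 (one pole at s=0). Treating each term separately:
  • 5: tracked with zero error.
  • 4t: e_ss = 4/K_v with K_v=10 → 0.4.
Total e_ss = 0.4.

0.4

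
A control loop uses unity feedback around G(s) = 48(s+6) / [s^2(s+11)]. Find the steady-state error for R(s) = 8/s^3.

11/36

Two free integrators in G(s): this is a type 2 system.
K_a = lim_{s→0} s^2·G(s) = 48·6 / (11) = 288/11.
r(t) = 4t^2 gives R(s) = 8/s^3.
e_ss = 8/K_a = 8/(288/11) = 11/36.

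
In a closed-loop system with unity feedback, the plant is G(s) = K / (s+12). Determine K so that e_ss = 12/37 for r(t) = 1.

System type = 0 (no poles at s=0).
K_p = lim_{s→0} G(s) = K / (12) = (1/12)·K.
e_ss = 1/(1 + K_p) = 12/37 ⇒ 1 + (1/12)·K = 37/12 ⇒ K = 25.

25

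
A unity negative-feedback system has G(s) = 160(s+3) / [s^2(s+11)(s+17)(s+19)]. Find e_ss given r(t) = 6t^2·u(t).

G(s) has two factors of s in the denominator, so the system is type 2.
K_a = lim_{s→0} s^2·G(s) = 160·3 / (11·17·19) = 480/3553.
r(t) = 6t^2 gives R(s) = 12/s^3.
e_ss = 12/K_a = 12/(480/3553) = 88.825.

88.825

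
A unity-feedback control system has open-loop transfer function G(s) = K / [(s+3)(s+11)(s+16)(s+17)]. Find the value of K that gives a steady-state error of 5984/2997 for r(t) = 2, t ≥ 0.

15

No free integrators in G(s): this is a type 0 system.
K_p = lim_{s→0} G(s) = K / (3·11·16·17) = (1/8976)·K.
e_ss = 2/(1 + K_p) = 5984/2997 ⇒ 1 + (1/8976)·K = 2997/2992 ⇒ K = 15.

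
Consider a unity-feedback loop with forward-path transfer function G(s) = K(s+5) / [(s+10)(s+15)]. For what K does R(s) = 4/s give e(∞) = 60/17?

4

The open loop has no poles at the origin → type 0 system.
K_p = lim_{s→0} G(s) = K·5 / (10·15) = (1/30)·K.
e_ss = 4/(1 + K_p) = 60/17 ⇒ 1 + (1/30)·K = 17/15 ⇒ K = 4.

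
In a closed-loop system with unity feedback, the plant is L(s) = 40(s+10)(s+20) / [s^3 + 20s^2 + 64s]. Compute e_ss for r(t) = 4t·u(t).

The denominator has no term below 64s — 1 pole at s=0, type 1.
K_v = lim_{s→0} s·L(s) = 40·10·20 / 64 = 125.
e_ss = 4/K_v = 4/125 = 0.032.

0.032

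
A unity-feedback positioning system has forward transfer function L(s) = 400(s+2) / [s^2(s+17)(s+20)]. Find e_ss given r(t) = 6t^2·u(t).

5.1

Two free integrators in L(s): this is a type 2 system.
K_a = lim_{s→0} s^2·L(s) = 400·2 / (17·20) = 40/17.
r(t) = 6t^2 gives R(s) = 12/s^3.
e_ss = 12/K_a = 12/(40/17) = 5.1.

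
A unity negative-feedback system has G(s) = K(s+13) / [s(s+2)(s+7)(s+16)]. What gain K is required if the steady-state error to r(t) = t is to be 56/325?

The open loop has one pole at the origin → type 1 system.
K_v = lim_{s→0} s·G(s) = K·13 / (2·7·16) = (13/224)·K.
e_ss = 1/K_v = 56/325 ⇒ K_v = 325/56 ⇒ K = (325/56)/(13/224) = 100.

100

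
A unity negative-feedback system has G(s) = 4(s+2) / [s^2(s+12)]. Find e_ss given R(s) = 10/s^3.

15

System type = 2 (two poles at s=0).
K_a = lim_{s→0} s^2·G(s) = 4·2 / (12) = 2/3.
r(t) = 5t^2 gives R(s) = 10/s^3.
e_ss = 10/K_a = 10/(2/3) = 15.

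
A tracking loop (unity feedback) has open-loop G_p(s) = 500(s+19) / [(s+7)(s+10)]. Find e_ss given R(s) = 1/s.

7/957

No free integrators in G_p(s): this is a type 0 system.
K_p = lim_{s→0} G_p(s) = 500·19 / (7·10) = 950/7.
e_ss = 1/(1 + K_p) = 1/(957/7) = 7/957.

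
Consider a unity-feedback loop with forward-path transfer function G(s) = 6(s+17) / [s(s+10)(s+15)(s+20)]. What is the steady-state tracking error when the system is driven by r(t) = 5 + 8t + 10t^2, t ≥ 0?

G(s) has one factor of s in the denominator, so the system is type 1. Treating each term separately:
  • 5: tracked with zero error.
  • 8t: e_ss = 8/K_v with K_v=0.034 → 4000/17.
  • 10t^2: a type-1 system cannot track it, e_ss → ∞.
The unbounded component dominates.

infinity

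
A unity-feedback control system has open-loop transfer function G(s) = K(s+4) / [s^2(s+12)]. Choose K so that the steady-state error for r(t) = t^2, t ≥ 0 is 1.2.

Two free integrators in G(s): this is a type 2 system.
K_a = lim_{s→0} s^2·G(s) = K·4 / (12) = (1/3)·K.
e_ss = 2/K_a = 1.2 ⇒ K_a = 5/3 ⇒ K = (5/3)/(1/3) = 5.

5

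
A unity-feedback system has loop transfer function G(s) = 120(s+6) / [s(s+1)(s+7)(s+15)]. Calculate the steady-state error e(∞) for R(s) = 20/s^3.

infinity

G(s) has one factor of s in the denominator, so the system is type 1.
For a type-1 system K_a = 0, so e_ss to a parabolic input is unbounded.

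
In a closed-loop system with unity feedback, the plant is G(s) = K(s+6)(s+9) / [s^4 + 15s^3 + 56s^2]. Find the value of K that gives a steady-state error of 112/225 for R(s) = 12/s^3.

The denominator has no term below 56s^2 — 2 poles at s=0, type 2.
K_a = lim_{s→0} s^2·G(s) = K·6·9 / 56 = (27/28)·K.
e_ss = 12/K_a = 112/225 ⇒ K_a = 675/28 ⇒ K = (675/28)/(27/28) = 25.

25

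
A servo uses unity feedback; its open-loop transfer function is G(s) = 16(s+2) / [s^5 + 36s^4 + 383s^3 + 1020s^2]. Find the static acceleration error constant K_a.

8/255

The denominator has no term below 1020s^2 — 2 poles at s=0, type 2.
K_a = lim_{s→0} s^2·G(s) = 16·2 / 1020 = 8/255.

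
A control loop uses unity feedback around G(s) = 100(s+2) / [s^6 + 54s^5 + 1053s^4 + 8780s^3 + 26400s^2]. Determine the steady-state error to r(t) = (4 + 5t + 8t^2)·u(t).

The denominator has no term below 26400s^2 — 2 poles at s=0, type 2. Treating each term separately:
  • 4: tracked with zero error.
  • 5t: tracked with zero error.
  • 8t^2: e_ss = 16/K_a with K_a=1/132 → 2112.
Total e_ss = 2112.

2112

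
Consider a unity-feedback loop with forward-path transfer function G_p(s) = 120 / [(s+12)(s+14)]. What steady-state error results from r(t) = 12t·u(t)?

infinity

No free integrators in G_p(s): this is a type 0 system.
For a type-0 system K_v = 0, so e_ss to a ramp input is unbounded.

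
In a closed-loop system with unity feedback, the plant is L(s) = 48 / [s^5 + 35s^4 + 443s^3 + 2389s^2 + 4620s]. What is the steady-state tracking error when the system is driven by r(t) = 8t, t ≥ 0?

770

The denominator has no term below 4620s — 1 pole at s=0, type 1.
K_v = lim_{s→0} s·L(s) = 48 / 4620 = 4/385.
e_ss = 8/K_v = 8/(4/385) = 770.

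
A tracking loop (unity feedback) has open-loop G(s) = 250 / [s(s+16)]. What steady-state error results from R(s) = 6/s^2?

The open loop has one pole at the origin → type 1 system.
K_v = lim_{s→0} s·G(s) = 250 / (16) = 15.625.
e_ss = 6/K_v = 6/15.625 = 0.384.

0.384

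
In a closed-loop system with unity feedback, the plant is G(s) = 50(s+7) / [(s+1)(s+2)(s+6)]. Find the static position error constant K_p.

G(s) has no factors of s in the denominator, so the system is type 0.
K_p = lim_{s→0} G(s) = 50·7 / (1·2·6) = 175/6.

175/6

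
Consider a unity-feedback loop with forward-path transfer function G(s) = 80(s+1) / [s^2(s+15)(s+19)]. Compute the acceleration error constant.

System type = 2 (two poles at s=0).
K_a = lim_{s→0} s^2·G(s) = 80·1 / (15·19) = 16/57.

16/57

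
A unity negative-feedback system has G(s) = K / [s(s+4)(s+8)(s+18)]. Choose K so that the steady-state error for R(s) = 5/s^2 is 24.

120

System type = 1 (one pole at s=0).
K_v = lim_{s→0} s·G(s) = K / (4·8·18) = (1/576)·K.
e_ss = 5/K_v = 24 ⇒ K_v = 5/24 ⇒ K = (5/24)/(1/576) = 120.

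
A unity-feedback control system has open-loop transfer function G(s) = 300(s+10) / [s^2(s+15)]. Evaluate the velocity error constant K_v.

infinity

K_v = lim_{s→0} s·G(s); with 2 poles at the origin the limit diverges, so K_v = ∞.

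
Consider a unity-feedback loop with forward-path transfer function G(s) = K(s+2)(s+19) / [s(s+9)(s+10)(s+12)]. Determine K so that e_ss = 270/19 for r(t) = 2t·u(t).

4

One free integrator in G(s): this is a type 1 system.
K_v = lim_{s→0} s·G(s) = K·2·19 / (9·10·12) = (19/540)·K.
e_ss = 2/K_v = 270/19 ⇒ K_v = 19/135 ⇒ K = (19/135)/(19/540) = 4.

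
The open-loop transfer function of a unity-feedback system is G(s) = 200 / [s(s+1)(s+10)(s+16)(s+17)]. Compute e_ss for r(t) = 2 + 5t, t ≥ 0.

68

The open loop has one pole at the origin → type 1 system. By superposition:
  • 2: tracked with zero error.
  • 5t: e_ss = 5/K_v with K_v=5/68 → 68.
Total e_ss = 68.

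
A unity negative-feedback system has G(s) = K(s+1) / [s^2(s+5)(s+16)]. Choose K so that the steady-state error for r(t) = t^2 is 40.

4

The open loop has two poles at the origin → type 2 system.
K_a = lim_{s→0} s^2·G(s) = K·1 / (5·16) = 0.0125·K.
e_ss = 2/K_a = 40 ⇒ K_a = 0.05 ⇒ K = 0.05/0.0125 = 4.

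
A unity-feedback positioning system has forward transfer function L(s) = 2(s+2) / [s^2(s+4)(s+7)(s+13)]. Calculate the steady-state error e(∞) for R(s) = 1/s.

L(s) has two factors of s in the denominator, so the system is type 2.
A type-2 system has K_p = ∞, so it tracks a step input with zero steady-state error.

0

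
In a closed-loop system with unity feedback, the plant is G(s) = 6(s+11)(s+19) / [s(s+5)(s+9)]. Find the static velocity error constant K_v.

System type = 1 (one pole at s=0).
K_v = lim_{s→0} s·G(s) = 6·11·19 / (5·9) = 418/15.

418/15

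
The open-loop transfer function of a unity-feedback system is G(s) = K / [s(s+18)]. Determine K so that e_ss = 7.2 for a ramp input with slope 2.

5

G(s) has one factor of s in the denominator, so the system is type 1.
K_v = lim_{s→0} s·G(s) = K / (18) = (1/18)·K.
e_ss = 2/K_v = 7.2 ⇒ K_v = 5/18 ⇒ K = (5/18)/(1/18) = 5.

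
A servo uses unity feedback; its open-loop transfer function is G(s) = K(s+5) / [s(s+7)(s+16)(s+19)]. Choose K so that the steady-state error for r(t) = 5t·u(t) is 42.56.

50

One free integrator in G(s): this is a type 1 system.
K_v = lim_{s→0} s·G(s) = K·5 / (7·16·19) = (5/2128)·K.
e_ss = 5/K_v = 42.56 ⇒ K_v = 125/1064 ⇒ K = (125/1064)/(5/2128) = 50.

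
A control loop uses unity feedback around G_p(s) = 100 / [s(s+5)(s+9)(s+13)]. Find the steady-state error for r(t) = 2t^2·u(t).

One free integrator in G_p(s): this is a type 1 system.
K_a = lim_{s→0} s^2·G_p(s) = 0; the steady-state error to this parabolic input grows without bound.

infinity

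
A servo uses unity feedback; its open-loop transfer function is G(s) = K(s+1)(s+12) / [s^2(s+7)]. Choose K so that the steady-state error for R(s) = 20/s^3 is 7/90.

150

G(s) has two factors of s in the denominator, so the system is type 2.
K_a = lim_{s→0} s^2·G(s) = K·1·12 / (7) = (12/7)·K.
e_ss = 20/K_a = 7/90 ⇒ K_a = 1800/7 ⇒ K = (1800/7)/(12/7) = 150.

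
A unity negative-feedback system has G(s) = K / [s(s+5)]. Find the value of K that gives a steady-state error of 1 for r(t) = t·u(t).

One free integrator in G(s): this is a type 1 system.
K_v = lim_{s→0} s·G(s) = K / (5) = 0.2·K.
e_ss = 1/K_v = 1 ⇒ K_v = 1 ⇒ K = 1/0.2 = 5.

5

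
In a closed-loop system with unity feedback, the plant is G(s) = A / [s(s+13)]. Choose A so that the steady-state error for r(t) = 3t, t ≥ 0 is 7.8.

System type = 1 (one pole at s=0).
K_v = lim_{s→0} s·G(s) = A / (13) = (1/13)·A.
e_ss = 3/K_v = 7.8 ⇒ K_v = 5/13 ⇒ A = (5/13)/(1/13) = 5.

5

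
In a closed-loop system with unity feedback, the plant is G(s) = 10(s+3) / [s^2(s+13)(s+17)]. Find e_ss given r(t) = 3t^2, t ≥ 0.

44.2

The open loop has two poles at the origin → type 2 system.
K_a = lim_{s→0} s^2·G(s) = 10·3 / (13·17) = 30/221.
r(t) = 3t^2 gives R(s) = 6/s^3.
e_ss = 6/K_a = 6/(30/221) = 44.2.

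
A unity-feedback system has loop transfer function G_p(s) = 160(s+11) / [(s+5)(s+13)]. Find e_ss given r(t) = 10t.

No free integrators in G_p(s): this is a type 0 system.
For a type-0 system K_v = 0, so e_ss to a ramp input is unbounded.

infinity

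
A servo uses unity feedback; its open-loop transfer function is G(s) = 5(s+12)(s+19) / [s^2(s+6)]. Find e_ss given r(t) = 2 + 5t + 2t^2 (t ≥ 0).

2/95

G(s) has two factors of s in the denominator, so the system is type 2. By superposition:
  • 2: tracked with zero error.
  • 5t: tracked with zero error.
  • 2t^2: e_ss = 4/K_a with K_a=190 → 2/95.
Total e_ss = 2/95.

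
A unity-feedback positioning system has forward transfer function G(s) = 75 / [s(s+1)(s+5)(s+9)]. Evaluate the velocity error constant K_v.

The open loop has one pole at the origin → type 1 system.
K_v = lim_{s→0} s·G(s) = 75 / (1·5·9) = 5/3.

5/3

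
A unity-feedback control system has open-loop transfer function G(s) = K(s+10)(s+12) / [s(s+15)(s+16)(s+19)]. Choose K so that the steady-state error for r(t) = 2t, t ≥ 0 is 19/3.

One free integrator in G(s): this is a type 1 system.
K_v = lim_{s→0} s·G(s) = K·10·12 / (15·16·19) = (1/38)·K.
e_ss = 2/K_v = 19/3 ⇒ K_v = 6/19 ⇒ K = (6/19)/(1/38) = 12.

12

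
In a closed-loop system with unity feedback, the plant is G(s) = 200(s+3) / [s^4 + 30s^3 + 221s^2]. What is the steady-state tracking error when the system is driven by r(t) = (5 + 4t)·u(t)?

0

Lowest-order denominator term is 221s^2, so the open loop has 2 poles at the origin → type 2 system. By superposition:
  • 5: tracked with zero error.
  • 4t: tracked with zero error.
Total e_ss = 0.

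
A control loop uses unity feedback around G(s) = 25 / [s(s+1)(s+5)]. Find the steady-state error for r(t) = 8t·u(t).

System type = 1 (one pole at s=0).
K_v = lim_{s→0} s·G(s) = 25 / (1·5) = 5.
e_ss = 8/K_v = 8/5 = 1.6.

1.6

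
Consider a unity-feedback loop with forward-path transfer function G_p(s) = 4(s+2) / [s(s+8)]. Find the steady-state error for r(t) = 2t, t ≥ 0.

One free integrator in G_p(s): this is a type 1 system.
K_v = lim_{s→0} s·G_p(s) = 4·2 / (8) = 1.
e_ss = 2/K_v = 2/1 = 2.

2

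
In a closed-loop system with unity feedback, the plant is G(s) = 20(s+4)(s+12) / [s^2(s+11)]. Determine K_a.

The open loop has two poles at the origin → type 2 system.
K_a = lim_{s→0} s^2·G(s) = 20·4·12 / (11) = 960/11.

960/11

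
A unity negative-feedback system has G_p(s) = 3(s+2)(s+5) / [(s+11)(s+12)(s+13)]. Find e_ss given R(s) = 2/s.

572/291

No free integrators in G_p(s): this is a type 0 system.
K_p = lim_{s→0} G_p(s) = 3·2·5 / (11·12·13) = 5/286.
e_ss = 2/(1 + K_p) = 2/(291/286) = 572/291.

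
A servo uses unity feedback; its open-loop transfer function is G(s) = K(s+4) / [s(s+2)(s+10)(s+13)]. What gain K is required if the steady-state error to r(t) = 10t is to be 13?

System type = 1 (one pole at s=0).
K_v = lim_{s→0} s·G(s) = K·4 / (2·10·13) = (1/65)·K.
e_ss = 10/K_v = 13 ⇒ K_v = 10/13 ⇒ K = (10/13)/(1/65) = 50.

50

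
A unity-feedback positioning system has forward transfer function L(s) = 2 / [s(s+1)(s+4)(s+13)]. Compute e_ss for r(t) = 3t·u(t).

78

One free integrator in L(s): this is a type 1 system.
K_v = lim_{s→0} s·L(s) = 2 / (1·4·13) = 1/26.
e_ss = 3/K_v = 3/(1/26) = 78.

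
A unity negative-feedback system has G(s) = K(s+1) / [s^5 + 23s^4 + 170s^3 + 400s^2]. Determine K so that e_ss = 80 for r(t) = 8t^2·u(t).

The denominator has no term below 400s^2 — 2 poles at s=0, type 2.
K_a = lim_{s→0} s^2·G(s) = K·1 / 400 = 0.0025·K.
e_ss = 16/K_a = 80 ⇒ K_a = 0.2 ⇒ K = 0.2/0.0025 = 80.

80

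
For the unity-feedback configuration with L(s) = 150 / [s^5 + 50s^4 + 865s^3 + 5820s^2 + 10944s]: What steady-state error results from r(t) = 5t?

364.8

Factoring s from the denominator leaves a polynomial with constant term 10944, so the system is type 1.
K_v = lim_{s→0} s·L(s) = 150 / 10944 = 25/1824.
e_ss = 5/K_v = 5/(25/1824) = 364.8.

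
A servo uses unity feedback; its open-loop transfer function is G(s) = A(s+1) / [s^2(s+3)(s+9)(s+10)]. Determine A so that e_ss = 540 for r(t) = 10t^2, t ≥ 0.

10

G(s) has two factors of s in the denominator, so the system is type 2.
K_a = lim_{s→0} s^2·G(s) = A·1 / (3·9·10) = (1/270)·A.
e_ss = 20/K_a = 540 ⇒ K_a = 1/27 ⇒ A = (1/27)/(1/270) = 10.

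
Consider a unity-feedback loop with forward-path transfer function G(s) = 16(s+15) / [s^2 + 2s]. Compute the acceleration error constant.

The denominator has no term below 2s — 1 pole at s=0, type 1.
K_a = lim_{s→0} s^2·G(s) = 0 (the extra factor of s kills the finite limit).

0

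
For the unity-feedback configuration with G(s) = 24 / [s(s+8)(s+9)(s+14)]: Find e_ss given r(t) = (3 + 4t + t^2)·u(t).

infinity

One free integrator in G(s): this is a type 1 system. By superposition:
  • 3: tracked with zero error.
  • 4t: e_ss = 4/K_v with K_v=1/42 → 168.
  • t^2: a type-1 system cannot track it, e_ss → ∞.
The unbounded component dominates.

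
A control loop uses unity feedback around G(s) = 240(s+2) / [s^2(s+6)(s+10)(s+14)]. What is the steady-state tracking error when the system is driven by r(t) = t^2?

Two free integrators in G(s): this is a type 2 system.
K_a = lim_{s→0} s^2·G(s) = 240·2 / (6·10·14) = 4/7.
r(t) = t^2 gives R(s) = 2/s^3.
e_ss = 2/K_a = 2/(4/7) = 3.5.

3.5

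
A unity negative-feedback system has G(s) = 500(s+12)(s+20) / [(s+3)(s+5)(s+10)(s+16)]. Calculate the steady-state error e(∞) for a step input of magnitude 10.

No free integrators in G(s): this is a type 0 system.
K_p = lim_{s→0} G(s) = 500·12·20 / (3·5·10·16) = 50.
e_ss = 10/(1 + K_p) = 10/51.

10/51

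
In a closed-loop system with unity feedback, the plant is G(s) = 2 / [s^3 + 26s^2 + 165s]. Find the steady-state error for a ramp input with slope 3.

Lowest-order denominator term is 165s, so the open loop has 1 pole at the origin → type 1 system.
K_v = lim_{s→0} s·G(s) = 2 / 165 = 2/165.
e_ss = 3/K_v = 3/(2/165) = 247.5.

247.5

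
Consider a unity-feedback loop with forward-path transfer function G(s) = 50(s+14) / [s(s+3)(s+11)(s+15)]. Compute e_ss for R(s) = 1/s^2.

99/140

G(s) has one factor of s in the denominator, so the system is type 1.
K_v = lim_{s→0} s·G(s) = 50·14 / (3·11·15) = 140/99.
e_ss = 1/K_v = 1/(140/99) = 99/140.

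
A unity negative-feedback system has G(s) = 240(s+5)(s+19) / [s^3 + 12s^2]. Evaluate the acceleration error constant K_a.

Factoring s^2 from the denominator leaves a polynomial with constant term 12, so the system is type 2.
K_a = lim_{s→0} s^2·G(s) = 240·5·19 / 12 = 1900.

1900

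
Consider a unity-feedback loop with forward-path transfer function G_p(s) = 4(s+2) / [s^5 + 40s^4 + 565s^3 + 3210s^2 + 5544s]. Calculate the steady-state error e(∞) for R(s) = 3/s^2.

Factoring s from the denominator leaves a polynomial with constant term 5544, so the system is type 1.
K_v = lim_{s→0} s·G_p(s) = 4·2 / 5544 = 1/693.
e_ss = 3/K_v = 3/(1/693) = 2079.

2079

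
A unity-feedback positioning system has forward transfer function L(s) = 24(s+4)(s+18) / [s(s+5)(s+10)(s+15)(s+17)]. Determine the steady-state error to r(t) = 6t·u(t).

2125/48

System type = 1 (one pole at s=0).
K_v = lim_{s→0} s·L(s) = 24·4·18 / (5·10·15·17) = 288/2125.
e_ss = 6/K_v = 6/(288/2125) = 2125/48.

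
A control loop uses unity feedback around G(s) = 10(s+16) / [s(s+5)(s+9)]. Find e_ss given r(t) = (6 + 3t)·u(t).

System type = 1 (one pole at s=0). Taking each input component in turn:
  • 6: tracked with zero error.
  • 3t: e_ss = 3/K_v with K_v=32/9 → 27/32.
Total e_ss = 27/32.

27/32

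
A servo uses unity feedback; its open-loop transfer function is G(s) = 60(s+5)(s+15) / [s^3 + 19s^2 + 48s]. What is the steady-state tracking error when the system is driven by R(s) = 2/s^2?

8/375

Factoring s from the denominator leaves a polynomial with constant term 48, so the system is type 1.
K_v = lim_{s→0} s·G(s) = 60·5·15 / 48 = 93.75.
e_ss = 2/K_v = 2/93.75 = 8/375.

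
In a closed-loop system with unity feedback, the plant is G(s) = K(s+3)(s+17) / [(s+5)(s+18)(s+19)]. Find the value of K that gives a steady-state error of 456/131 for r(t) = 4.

5

The open loop has no poles at the origin → type 0 system.
K_p = lim_{s→0} G(s) = K·3·17 / (5·18·19) = (17/570)·K.
e_ss = 4/(1 + K_p) = 456/131 ⇒ 1 + (17/570)·K = 131/114 ⇒ K = 5.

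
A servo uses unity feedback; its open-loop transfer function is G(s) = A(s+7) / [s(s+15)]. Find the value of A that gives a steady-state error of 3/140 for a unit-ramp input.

System type = 1 (one pole at s=0).
K_v = lim_{s→0} s·G(s) = A·7 / (15) = (7/15)·A.
e_ss = 1/K_v = 3/140 ⇒ K_v = 140/3 ⇒ A = (140/3)/(7/15) = 100.

100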